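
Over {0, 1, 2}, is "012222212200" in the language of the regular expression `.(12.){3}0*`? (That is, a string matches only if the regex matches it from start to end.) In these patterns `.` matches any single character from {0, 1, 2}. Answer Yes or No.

No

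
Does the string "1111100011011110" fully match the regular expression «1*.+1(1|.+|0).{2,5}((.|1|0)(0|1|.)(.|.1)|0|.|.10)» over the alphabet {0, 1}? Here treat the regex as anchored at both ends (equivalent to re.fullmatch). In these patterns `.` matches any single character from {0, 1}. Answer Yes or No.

Yes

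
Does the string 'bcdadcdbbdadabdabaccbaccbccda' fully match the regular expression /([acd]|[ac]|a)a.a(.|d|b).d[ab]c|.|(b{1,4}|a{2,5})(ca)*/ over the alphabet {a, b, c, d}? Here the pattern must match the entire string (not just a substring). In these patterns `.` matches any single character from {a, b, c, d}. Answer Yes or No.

No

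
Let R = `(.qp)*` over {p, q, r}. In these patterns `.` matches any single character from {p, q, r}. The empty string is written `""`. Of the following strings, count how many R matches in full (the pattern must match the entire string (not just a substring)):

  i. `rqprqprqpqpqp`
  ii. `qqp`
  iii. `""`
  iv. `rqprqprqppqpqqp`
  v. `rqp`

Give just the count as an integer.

4

i → no match
ii → match
iii → match
iv → match
v → match
Total matched: 4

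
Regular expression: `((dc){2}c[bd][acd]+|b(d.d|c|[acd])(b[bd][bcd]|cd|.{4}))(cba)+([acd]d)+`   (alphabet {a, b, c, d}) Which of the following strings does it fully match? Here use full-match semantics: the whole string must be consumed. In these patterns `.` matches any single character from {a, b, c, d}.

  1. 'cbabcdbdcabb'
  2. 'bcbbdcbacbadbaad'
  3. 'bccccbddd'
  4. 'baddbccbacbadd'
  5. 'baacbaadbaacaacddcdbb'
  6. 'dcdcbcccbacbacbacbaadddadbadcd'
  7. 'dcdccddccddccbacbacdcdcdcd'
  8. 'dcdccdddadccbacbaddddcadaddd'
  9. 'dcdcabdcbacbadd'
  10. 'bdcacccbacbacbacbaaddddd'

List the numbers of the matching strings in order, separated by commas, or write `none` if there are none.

1 → no match — must end with 'd'
2 → no match
3 → no match
4 → match
5 → no match — must end with 'd'
6 → no match
7 → match
8 → no match
9 → no match
10 → match

4, 7, 10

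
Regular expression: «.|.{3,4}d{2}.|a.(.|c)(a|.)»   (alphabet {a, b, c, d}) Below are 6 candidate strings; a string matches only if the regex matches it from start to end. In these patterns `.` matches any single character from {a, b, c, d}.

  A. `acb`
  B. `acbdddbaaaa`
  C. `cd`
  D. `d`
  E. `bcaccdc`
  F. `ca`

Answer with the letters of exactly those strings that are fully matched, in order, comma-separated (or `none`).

D

A → no match
B → no match
C → no match
D → match
E → no match
F → no match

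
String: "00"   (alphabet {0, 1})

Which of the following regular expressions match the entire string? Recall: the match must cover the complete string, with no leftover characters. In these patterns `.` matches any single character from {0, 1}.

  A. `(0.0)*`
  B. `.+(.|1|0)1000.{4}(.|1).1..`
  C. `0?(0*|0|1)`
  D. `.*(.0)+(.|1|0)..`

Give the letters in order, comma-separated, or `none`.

A → no match
B → no match
C → match
D → no match

C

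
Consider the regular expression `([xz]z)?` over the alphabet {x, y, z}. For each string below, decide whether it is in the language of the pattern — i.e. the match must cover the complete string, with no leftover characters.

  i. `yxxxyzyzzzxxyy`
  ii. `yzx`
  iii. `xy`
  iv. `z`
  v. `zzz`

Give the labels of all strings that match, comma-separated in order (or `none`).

none

i → no match
ii → no match
iii → no match
iv → no match
v → no match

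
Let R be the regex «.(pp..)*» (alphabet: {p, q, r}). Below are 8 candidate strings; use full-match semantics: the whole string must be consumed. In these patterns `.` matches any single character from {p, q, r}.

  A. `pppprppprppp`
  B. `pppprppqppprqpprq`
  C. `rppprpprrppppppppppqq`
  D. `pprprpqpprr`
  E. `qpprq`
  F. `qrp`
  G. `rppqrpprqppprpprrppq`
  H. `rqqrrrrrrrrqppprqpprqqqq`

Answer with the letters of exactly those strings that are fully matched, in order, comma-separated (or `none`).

B, C, E

A → no match
B → match
C → match
D → no match
E → match
F → no match
G → no match
H → no match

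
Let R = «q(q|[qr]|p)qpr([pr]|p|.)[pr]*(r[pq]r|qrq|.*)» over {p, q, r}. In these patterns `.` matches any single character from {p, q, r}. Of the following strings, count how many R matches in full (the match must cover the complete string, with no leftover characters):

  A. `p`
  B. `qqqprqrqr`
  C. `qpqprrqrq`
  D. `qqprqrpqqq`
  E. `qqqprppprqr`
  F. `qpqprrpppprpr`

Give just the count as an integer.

4

A → no match — must start with `q`
B → match
C → match
D → no match
E → match
F → match
Total matched: 4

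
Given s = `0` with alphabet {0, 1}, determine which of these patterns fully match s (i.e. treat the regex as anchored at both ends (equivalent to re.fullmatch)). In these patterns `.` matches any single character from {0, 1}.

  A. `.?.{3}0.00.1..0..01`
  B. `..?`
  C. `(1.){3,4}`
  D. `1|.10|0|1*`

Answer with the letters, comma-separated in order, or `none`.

B, D

A → no match — must end with `01`
B → match
C → no match — must start with `1`
D → match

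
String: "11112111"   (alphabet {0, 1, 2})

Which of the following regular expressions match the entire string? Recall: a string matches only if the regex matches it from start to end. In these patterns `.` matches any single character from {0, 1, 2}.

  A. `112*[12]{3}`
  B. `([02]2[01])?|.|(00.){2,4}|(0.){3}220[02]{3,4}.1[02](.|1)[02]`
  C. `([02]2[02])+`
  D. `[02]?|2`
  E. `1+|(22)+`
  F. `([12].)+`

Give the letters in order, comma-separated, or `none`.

A → no match
B → no match
C → no match
D → no match
E → no match
F → match

F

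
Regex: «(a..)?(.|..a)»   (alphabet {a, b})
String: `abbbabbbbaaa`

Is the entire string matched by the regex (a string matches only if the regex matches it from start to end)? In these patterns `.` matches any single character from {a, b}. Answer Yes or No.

No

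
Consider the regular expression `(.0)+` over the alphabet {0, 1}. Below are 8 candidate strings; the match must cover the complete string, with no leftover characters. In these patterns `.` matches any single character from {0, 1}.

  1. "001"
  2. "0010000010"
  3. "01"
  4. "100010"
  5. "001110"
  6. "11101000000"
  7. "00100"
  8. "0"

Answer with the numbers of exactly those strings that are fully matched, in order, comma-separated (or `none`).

1. "001" → no match — must end with "0"
2. "0010000010" → match
3. "01" → no match — must end with "0"
4. "100010" → match
5. "001110" → no match
6. "11101000000" → no match
7. "00100" → no match
8. "0" → no match

2, 4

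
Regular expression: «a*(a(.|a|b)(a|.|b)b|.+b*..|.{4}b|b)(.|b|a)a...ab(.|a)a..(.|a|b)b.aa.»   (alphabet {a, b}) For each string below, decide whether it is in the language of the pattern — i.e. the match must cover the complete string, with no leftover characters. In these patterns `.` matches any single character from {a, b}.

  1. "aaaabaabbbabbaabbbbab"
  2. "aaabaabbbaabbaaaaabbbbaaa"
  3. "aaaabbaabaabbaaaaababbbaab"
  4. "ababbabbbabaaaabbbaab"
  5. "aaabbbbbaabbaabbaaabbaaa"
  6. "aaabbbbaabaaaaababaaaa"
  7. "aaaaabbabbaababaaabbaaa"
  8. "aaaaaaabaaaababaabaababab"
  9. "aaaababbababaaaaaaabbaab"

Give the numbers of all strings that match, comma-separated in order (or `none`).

4

1 → no match
2 → no match
3 → no match
4 → match
5 → no match
6 → no match
7 → no match
8 → no match
9 → no match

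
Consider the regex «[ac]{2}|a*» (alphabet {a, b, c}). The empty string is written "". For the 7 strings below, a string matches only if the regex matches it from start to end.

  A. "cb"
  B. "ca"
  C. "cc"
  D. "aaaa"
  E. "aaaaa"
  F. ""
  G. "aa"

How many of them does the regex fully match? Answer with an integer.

6

A → no match
B → match
C → match
D → match
E → match
F → match
G → match
Total matched: 6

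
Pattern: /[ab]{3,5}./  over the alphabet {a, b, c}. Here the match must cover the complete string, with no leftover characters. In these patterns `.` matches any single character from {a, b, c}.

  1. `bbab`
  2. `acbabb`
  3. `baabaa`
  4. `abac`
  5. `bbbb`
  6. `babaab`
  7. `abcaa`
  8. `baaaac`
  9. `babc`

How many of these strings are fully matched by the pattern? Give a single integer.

1 → match
2 → no match
3 → match
4 → match
5 → match
6 → match
7 → no match
8 → match
9 → match
Total matched: 7

7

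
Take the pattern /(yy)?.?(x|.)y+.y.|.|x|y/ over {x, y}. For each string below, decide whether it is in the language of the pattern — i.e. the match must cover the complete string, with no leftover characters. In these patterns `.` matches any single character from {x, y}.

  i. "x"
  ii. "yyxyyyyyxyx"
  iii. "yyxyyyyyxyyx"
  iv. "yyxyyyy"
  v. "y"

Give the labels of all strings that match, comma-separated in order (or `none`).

i → match
ii → match
iii → no match
iv → match
v → match

i, ii, iv, v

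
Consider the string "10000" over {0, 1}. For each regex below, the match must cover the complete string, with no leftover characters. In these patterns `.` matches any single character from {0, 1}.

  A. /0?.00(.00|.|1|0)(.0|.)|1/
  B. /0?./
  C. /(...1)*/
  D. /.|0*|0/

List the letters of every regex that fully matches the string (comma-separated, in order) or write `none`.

A

A → match
B → no match
C → no match
D → no match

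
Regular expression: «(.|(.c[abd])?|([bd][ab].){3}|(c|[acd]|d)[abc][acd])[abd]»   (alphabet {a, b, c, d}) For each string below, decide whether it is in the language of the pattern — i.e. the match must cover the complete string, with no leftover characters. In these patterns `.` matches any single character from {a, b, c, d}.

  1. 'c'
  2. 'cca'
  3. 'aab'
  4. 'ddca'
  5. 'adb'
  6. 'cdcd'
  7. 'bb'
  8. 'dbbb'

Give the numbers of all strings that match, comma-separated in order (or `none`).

7

1. 'c' → no match
2. 'cca' → no match
3. 'aab' → no match
4. 'ddca' → no match
5. 'adb' → no match
6. 'cdcd' → no match
7. 'bb' → match
8. 'dbbb' → no match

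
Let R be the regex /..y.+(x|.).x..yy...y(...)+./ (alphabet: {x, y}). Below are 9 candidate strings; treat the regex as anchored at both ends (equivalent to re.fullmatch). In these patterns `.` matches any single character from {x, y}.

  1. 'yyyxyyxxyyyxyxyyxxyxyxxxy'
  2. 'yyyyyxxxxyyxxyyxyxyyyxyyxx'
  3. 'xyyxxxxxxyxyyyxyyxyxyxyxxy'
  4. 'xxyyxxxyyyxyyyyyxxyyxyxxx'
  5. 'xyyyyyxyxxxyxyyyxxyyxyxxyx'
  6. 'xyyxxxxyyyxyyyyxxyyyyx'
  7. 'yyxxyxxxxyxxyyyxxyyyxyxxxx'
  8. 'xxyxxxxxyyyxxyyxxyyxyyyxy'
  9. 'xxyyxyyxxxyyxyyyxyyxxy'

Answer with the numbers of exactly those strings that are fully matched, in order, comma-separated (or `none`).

1, 5, 8

1 → match
2 → no match
3 → no match
4 → no match
5 → match
6 → no match
7 → no match
8 → match
9 → no match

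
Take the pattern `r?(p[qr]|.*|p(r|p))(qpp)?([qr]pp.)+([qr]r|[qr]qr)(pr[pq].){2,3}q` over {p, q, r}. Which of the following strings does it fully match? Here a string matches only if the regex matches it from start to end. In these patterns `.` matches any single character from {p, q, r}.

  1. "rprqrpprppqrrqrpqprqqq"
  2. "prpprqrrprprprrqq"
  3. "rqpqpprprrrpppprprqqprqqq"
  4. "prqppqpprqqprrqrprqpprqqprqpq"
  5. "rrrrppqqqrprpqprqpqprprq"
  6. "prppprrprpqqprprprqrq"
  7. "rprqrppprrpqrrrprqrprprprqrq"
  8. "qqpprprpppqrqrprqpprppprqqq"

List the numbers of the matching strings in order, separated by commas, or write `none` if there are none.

none

1 → no match
2 → no match
3 → no match
4 → no match
5 → no match
6 → no match
7 → no match
8 → no match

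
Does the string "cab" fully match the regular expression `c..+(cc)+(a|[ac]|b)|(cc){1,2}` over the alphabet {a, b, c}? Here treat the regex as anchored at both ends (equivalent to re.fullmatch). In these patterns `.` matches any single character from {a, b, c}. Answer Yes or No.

No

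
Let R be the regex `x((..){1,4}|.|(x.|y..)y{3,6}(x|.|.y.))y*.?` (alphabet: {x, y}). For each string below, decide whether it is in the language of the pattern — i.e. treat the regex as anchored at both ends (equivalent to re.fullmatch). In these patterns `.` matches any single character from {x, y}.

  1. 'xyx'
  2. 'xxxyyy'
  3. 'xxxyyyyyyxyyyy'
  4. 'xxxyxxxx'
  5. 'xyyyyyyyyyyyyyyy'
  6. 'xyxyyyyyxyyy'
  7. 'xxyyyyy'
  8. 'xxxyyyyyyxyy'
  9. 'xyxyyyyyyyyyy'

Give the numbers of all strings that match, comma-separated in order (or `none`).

1, 2, 3, 4, 5, 6, 7, 8, 9

1 → match
2 → match
3 → match
4 → match
5 → match
6 → match
7 → match
8 → match
9 → match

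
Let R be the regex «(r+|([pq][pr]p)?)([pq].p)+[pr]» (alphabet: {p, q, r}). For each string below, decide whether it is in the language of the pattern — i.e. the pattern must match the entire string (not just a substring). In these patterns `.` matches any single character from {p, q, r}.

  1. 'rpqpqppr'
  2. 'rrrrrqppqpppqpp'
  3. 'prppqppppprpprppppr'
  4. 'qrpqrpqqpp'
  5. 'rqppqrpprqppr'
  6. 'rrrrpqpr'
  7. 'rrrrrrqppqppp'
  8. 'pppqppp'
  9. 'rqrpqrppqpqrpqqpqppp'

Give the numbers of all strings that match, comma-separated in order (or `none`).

1 → match
2 → match
3 → match
4 → match
5 → no match
6 → match
7 → match
8 → match
9 → match

1, 2, 3, 4, 6, 7, 8, 9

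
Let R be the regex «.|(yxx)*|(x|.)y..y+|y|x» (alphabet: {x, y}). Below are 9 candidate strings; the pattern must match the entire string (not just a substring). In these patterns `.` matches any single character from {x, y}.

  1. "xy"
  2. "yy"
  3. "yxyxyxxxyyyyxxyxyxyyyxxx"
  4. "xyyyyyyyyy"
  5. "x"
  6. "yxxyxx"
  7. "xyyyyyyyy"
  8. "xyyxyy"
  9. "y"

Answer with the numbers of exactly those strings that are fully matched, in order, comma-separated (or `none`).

4, 5, 6, 7, 8, 9

1 → no match
2 → no match
3 → no match
4 → match
5 → match
6 → match
7 → match
8 → match
9 → match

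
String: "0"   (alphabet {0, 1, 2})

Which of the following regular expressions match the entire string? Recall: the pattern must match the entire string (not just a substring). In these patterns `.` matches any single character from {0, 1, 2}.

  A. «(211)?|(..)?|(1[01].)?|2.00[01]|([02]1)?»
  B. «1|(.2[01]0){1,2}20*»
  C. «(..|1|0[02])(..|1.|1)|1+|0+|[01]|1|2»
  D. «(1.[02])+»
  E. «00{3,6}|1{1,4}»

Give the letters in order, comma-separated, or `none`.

C

A → no match
B → no match
C → match
D → no match — must start with "1"
E → no match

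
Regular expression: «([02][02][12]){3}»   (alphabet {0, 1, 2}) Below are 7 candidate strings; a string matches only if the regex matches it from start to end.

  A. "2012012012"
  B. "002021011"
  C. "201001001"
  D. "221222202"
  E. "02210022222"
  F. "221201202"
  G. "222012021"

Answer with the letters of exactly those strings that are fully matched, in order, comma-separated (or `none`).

C, D, F

A → no match
B → no match
C → match
D → match
E → no match
F → match
G → no match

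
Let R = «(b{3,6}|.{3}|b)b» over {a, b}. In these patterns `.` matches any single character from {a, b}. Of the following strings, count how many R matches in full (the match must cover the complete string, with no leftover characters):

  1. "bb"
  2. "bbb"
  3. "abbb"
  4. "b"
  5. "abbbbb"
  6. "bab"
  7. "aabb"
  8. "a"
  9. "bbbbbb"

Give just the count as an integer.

4

1 → match
2 → no match
3 → match
4 → no match
5 → no match
6 → no match
7 → match
8 → no match — must end with "b"
9 → match
Total matched: 4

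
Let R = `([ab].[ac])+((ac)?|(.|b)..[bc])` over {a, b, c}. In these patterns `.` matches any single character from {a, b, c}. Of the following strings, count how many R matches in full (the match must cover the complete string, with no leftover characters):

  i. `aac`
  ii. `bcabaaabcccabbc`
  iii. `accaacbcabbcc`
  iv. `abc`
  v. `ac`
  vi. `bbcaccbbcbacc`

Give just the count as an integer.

4

i → match
ii → no match
iii → match
iv → match
v → no match
vi → match
Total matched: 4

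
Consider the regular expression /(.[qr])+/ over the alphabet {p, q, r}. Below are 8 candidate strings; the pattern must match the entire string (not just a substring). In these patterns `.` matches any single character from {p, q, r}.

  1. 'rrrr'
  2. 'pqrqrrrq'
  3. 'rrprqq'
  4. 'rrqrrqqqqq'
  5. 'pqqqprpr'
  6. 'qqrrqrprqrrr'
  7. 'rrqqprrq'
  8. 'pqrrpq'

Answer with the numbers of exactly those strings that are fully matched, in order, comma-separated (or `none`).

1 → match
2 → match
3 → match
4 → match
5 → match
6 → match
7 → match
8 → match

1, 2, 3, 4, 5, 6, 7, 8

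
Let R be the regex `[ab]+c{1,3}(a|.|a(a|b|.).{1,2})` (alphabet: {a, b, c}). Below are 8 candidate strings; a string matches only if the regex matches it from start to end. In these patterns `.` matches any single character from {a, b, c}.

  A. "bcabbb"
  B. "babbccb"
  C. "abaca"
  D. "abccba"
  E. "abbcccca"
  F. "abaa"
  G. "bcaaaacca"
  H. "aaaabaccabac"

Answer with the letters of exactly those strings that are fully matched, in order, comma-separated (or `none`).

A, B, C, H

A → match
B → match
C → match
D → no match
E → no match
F → no match
G → no match
H → match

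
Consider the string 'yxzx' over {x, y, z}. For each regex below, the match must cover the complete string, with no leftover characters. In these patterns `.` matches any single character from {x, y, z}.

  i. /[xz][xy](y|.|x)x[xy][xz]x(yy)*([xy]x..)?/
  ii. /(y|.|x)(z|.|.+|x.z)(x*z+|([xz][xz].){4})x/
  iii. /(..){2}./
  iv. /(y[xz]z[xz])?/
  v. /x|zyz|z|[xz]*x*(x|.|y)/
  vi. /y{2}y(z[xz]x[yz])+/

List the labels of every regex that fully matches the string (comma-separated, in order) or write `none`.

ii, iv

i → no match
ii → match
iii → no match
iv → match
v → no match
vi → no match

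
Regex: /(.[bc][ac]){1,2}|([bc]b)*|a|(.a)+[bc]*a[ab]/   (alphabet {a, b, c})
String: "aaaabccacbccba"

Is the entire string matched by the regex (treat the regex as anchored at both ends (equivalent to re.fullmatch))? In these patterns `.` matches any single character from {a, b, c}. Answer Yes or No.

No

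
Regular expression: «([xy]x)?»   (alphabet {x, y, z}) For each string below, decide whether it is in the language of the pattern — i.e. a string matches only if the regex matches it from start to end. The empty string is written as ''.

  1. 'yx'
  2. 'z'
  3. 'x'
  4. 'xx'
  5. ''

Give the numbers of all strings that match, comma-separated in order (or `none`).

1. 'yx' → match
2. 'z' → no match
3. 'x' → no match
4. 'xx' → match
5. '' → match

1, 4, 5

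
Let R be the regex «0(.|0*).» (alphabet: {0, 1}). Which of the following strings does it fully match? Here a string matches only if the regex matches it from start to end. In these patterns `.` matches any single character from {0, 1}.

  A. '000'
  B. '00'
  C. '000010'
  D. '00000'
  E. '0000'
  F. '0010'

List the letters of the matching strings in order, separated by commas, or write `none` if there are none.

A. '000' → match
B. '00' → match
C. '000010' → no match
D. '00000' → match
E. '0000' → match
F. '0010' → no match

A, B, D, E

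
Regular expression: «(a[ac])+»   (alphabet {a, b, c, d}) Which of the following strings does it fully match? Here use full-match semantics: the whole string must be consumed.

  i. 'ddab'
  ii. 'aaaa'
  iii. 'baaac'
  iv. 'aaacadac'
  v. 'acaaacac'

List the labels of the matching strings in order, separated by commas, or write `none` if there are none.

ii, v

i → no match — must start with 'a'
ii → match
iii → no match — must start with 'a'
iv → no match
v → match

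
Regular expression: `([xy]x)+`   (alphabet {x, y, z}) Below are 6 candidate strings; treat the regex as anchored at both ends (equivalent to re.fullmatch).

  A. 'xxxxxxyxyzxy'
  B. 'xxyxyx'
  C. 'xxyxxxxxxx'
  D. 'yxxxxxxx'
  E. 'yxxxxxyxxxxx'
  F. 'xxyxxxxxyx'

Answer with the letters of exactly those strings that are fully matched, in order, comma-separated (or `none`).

A. 'xxxxxxyxyzxy' → no match — must end with 'x'
B. 'xxyxyx' → match
C. 'xxyxxxxxxx' → match
D. 'yxxxxxxx' → match
E. 'yxxxxxyxxxxx' → match
F. 'xxyxxxxxyx' → match

B, C, D, E, F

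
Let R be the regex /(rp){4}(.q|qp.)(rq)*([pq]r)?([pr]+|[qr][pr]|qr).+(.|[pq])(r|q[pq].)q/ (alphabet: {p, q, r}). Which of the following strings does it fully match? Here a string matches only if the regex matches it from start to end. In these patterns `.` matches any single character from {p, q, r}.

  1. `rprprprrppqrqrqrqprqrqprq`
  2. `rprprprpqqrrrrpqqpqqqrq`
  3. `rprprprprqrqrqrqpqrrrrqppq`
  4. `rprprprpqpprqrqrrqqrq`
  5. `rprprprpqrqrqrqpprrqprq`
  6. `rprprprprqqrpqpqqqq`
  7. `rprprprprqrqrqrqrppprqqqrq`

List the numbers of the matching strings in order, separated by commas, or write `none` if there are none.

1 → no match
2 → match
3 → match
4 → match
5 → no match
6 → match
7 → match

2, 3, 4, 6, 7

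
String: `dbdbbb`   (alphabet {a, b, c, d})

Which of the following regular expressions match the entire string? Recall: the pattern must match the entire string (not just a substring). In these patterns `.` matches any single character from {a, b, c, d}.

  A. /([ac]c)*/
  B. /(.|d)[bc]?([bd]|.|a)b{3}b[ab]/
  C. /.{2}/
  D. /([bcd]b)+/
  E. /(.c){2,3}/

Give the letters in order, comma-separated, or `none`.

A → no match
B → no match
C → no match
D → match
E → no match — must end with `c`

D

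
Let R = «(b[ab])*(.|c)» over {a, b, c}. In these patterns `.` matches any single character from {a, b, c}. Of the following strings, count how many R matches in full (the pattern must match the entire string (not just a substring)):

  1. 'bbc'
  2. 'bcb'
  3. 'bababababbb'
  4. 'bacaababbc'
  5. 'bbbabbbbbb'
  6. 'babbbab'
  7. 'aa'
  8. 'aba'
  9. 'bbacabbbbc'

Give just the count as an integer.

1 → match
2 → no match
3 → match
4 → no match
5 → no match
6 → match
7 → no match
8 → no match
9 → no match
Total matched: 3

3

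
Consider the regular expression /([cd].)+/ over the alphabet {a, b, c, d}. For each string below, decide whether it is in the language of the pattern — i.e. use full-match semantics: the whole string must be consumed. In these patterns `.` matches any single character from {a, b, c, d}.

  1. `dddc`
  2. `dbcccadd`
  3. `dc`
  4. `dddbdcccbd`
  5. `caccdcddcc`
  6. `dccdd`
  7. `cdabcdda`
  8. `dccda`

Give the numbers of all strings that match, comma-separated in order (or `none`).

1. `dddc` → match
2. `dbcccadd` → match
3. `dc` → match
4. `dddbdcccbd` → no match
5. `caccdcddcc` → match
6. `dccdd` → no match
7. `cdabcdda` → no match
8. `dccda` → no match

1, 2, 3, 5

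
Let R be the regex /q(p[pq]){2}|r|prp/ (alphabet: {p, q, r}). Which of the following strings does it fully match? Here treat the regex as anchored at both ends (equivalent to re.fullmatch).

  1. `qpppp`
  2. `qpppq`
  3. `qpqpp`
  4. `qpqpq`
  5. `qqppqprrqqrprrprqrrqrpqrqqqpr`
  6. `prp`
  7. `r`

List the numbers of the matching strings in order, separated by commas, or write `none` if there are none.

1, 2, 3, 4, 6, 7

1 → match
2 → match
3 → match
4 → match
5 → no match
6 → match
7 → match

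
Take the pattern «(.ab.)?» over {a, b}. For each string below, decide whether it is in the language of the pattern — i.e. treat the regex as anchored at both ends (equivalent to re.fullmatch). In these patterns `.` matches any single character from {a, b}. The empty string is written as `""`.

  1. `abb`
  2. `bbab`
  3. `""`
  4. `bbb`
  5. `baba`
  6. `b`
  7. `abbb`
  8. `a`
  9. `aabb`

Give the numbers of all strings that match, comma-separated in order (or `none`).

3, 5, 9

1. `abb` → no match
2. `bbab` → no match
3. `""` → match
4. `bbb` → no match
5. `baba` → match
6. `b` → no match
7. `abbb` → no match
8. `a` → no match
9. `aabb` → match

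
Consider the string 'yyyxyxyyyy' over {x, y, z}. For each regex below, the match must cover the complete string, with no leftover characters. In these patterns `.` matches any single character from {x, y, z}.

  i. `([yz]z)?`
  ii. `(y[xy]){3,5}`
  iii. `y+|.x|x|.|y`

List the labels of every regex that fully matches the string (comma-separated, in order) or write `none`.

i → no match
ii → match
iii → no match

ii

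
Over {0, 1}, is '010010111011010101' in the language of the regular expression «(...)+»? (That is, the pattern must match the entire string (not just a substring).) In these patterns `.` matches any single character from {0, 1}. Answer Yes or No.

Yes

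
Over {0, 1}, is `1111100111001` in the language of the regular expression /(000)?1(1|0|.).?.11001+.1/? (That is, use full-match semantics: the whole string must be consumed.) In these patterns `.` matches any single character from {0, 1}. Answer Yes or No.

No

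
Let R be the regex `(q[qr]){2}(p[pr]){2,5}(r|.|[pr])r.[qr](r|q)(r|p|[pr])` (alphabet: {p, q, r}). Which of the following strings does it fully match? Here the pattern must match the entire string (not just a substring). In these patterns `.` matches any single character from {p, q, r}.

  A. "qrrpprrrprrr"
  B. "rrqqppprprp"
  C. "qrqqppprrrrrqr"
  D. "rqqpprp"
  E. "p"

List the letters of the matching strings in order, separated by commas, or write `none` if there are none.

A. "qrrpprrrprrr" → no match
B. "rrqqppprprp" → no match — must start with "q"
C → match
D. "rqqpprp" → no match — must start with "q"
E. "p" → no match — must start with "q"

C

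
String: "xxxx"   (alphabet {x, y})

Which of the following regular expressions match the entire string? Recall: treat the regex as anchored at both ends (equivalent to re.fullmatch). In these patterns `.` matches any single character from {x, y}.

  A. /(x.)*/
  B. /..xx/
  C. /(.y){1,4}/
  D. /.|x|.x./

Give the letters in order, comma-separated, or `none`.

A → match
B → match
C → no match — must end with "y"
D → no match

A, B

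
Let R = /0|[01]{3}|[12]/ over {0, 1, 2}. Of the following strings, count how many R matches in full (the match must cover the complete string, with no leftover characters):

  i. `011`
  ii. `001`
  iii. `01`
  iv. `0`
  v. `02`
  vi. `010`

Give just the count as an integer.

4

i → match
ii → match
iii → no match
iv → match
v → no match
vi → match
Total matched: 4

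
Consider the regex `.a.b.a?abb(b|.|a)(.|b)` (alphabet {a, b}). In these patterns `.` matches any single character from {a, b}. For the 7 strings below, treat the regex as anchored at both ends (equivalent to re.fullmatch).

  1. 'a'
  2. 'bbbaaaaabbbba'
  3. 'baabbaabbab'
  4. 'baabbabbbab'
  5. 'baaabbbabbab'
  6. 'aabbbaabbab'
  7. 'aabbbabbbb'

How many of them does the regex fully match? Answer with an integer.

1 → no match
2 → no match
3 → match
4 → no match
5 → no match
6 → match
7 → match
Total matched: 3

3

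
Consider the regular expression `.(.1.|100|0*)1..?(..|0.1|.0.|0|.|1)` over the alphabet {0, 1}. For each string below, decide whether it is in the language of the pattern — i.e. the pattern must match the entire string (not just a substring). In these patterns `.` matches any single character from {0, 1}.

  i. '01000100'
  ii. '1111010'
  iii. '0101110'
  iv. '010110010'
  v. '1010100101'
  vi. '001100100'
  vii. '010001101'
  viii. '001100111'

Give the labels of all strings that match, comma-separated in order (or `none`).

i. '01000100' → no match
ii. '1111010' → no match
iii. '0101110' → no match
iv. '010110010' → no match
v. '1010100101' → match
vi. '001100100' → no match
vii. '010001101' → no match
viii. '001100111' → no match

v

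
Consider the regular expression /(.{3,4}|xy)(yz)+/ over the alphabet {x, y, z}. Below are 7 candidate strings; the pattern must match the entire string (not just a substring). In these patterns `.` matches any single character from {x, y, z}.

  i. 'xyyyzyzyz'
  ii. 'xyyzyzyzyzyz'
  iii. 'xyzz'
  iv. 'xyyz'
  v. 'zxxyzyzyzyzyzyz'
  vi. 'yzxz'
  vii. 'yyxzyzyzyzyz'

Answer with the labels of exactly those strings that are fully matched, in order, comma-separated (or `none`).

i → match
ii → match
iii → no match — must end with 'yz'
iv → match
v → match
vi → no match — must end with 'yz'
vii → match

i, ii, iv, v, vii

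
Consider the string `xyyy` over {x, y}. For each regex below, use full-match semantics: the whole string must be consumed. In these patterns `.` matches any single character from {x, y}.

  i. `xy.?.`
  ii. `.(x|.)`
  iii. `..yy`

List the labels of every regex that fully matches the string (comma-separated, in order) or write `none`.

i, iii

i → match
ii → no match
iii → match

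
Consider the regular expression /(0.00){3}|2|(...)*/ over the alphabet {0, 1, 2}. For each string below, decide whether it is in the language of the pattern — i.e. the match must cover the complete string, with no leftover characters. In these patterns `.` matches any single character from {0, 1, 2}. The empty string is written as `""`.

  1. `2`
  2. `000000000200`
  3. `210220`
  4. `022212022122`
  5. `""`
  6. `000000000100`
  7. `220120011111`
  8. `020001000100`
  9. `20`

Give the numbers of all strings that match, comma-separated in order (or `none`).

1 → match
2 → match
3 → match
4 → match
5 → match
6 → match
7 → match
8 → match
9 → no match

1, 2, 3, 4, 5, 6, 7, 8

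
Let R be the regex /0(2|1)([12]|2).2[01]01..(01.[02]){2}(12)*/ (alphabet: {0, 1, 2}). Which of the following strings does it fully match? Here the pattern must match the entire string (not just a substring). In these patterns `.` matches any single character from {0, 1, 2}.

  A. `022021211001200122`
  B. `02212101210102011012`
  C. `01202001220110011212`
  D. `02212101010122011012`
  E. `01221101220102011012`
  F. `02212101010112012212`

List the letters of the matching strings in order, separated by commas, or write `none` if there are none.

A → no match
B → match
C → match
D → match
E → no match
F → match

B, C, D, F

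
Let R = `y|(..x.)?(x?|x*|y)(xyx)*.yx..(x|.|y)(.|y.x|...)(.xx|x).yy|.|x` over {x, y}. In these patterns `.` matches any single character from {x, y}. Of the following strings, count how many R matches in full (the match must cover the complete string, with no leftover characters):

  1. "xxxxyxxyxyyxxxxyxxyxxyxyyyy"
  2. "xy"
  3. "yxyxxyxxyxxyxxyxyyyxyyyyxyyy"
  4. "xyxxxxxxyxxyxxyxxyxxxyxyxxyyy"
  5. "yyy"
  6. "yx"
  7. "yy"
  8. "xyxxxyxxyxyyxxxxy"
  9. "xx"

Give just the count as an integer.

1

1 → no match
2 → no match
3 → no match
4 → match
5 → no match
6 → no match
7 → no match
8 → no match
9 → no match
Total matched: 1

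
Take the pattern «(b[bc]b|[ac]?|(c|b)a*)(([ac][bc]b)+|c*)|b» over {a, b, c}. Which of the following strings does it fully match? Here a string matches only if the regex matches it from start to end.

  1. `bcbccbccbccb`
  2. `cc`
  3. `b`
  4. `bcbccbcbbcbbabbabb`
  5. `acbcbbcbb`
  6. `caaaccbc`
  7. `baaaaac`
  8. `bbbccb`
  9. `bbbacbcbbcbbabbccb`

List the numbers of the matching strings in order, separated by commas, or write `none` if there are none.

1, 2, 3, 4, 5, 7, 8, 9

1 → match
2 → match
3 → match
4 → match
5 → match
6 → no match
7 → match
8 → match
9 → match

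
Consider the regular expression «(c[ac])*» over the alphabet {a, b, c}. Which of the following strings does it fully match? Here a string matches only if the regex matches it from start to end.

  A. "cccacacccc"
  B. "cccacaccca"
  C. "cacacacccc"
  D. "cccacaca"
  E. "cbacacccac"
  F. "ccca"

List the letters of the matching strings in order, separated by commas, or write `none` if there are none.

A, B, C, D, F

A → match
B → match
C → match
D → match
E → no match
F → match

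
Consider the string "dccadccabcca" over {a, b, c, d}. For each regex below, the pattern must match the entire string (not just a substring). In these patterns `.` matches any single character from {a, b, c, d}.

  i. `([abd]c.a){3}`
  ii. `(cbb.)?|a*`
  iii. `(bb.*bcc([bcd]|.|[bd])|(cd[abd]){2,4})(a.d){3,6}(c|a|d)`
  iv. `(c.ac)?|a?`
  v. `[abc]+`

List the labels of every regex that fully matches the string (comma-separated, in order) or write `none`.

i

i → match
ii → no match
iii → no match
iv → no match
v → no match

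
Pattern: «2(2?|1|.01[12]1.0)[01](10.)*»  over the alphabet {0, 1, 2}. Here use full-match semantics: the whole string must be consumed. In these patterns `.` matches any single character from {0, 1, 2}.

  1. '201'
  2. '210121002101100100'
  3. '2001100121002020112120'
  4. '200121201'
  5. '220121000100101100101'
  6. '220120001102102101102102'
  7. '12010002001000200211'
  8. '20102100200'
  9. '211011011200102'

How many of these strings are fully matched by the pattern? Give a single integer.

1. '201' → no match
2 → no match
3 → no match
4. '200121201' → match
5 → match
6 → no match
7 → no match — must start with '2'
8. '20102100200' → no match
9 → no match
Total matched: 2

2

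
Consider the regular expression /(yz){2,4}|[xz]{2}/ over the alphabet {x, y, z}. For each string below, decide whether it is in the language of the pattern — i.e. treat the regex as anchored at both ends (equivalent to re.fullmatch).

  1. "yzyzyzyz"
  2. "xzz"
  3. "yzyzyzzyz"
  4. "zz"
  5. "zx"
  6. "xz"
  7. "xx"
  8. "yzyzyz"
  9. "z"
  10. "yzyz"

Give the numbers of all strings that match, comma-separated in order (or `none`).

1, 4, 5, 6, 7, 8, 10

1. "yzyzyzyz" → match
2. "xzz" → no match
3. "yzyzyzzyz" → no match
4. "zz" → match
5. "zx" → match
6. "xz" → match
7. "xx" → match
8. "yzyzyz" → match
9. "z" → no match
10. "yzyz" → match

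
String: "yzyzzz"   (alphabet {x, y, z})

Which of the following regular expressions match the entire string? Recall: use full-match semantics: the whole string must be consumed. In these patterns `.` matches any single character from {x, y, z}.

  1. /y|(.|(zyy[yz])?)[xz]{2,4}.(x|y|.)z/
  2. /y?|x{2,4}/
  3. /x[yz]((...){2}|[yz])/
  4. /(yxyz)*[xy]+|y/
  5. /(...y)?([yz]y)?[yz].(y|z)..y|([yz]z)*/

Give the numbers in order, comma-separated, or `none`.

5

1 → no match
2 → no match
3 → no match — must start with "x"
4 → no match
5 → match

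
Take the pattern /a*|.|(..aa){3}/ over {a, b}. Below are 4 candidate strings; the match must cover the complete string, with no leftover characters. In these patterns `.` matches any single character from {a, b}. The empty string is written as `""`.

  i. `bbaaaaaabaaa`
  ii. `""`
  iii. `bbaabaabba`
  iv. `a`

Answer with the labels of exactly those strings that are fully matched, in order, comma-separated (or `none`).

i → match
ii → match
iii → no match
iv → match

i, ii, iv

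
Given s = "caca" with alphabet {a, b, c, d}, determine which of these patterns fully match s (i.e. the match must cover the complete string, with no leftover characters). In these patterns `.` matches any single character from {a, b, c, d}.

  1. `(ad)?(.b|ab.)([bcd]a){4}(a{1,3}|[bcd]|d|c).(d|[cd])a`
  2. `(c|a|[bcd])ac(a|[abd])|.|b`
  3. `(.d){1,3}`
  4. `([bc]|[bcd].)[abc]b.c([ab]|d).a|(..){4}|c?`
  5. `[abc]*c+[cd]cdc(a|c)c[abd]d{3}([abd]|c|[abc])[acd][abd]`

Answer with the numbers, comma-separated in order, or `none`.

2

1 → no match
2 → match
3 → no match — must end with "d"
4 → no match
5 → no match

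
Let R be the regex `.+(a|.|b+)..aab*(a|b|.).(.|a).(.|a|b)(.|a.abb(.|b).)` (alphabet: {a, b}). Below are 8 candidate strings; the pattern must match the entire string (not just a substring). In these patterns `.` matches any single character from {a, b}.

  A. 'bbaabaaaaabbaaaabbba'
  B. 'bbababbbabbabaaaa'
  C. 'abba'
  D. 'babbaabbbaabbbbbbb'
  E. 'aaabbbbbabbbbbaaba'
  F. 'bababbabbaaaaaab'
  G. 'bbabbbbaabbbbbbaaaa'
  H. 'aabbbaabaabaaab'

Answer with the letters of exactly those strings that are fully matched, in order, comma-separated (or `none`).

A → match
B → no match
C. 'abba' → no match
D → match
E → no match
F → no match
G → match
H → no match

A, D, G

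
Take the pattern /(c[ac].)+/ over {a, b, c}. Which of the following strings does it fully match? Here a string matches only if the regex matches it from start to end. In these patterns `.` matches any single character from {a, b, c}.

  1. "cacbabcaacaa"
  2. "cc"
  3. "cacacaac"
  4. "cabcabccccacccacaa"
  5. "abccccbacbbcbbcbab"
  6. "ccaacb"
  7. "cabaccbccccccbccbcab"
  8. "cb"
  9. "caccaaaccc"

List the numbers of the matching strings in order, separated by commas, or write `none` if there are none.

4

1 → no match
2 → no match
3 → no match
4 → match
5 → no match — must start with "c"
6 → no match
7 → no match
8 → no match
9 → no match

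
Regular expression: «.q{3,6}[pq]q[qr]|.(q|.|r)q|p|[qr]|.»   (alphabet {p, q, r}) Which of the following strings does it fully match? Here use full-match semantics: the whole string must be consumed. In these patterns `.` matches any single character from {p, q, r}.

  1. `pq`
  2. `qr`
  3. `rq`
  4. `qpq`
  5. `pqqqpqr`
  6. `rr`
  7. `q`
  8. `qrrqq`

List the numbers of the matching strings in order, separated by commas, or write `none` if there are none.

4, 5, 7

1 → no match
2 → no match
3 → no match
4 → match
5 → match
6 → no match
7 → match
8 → no match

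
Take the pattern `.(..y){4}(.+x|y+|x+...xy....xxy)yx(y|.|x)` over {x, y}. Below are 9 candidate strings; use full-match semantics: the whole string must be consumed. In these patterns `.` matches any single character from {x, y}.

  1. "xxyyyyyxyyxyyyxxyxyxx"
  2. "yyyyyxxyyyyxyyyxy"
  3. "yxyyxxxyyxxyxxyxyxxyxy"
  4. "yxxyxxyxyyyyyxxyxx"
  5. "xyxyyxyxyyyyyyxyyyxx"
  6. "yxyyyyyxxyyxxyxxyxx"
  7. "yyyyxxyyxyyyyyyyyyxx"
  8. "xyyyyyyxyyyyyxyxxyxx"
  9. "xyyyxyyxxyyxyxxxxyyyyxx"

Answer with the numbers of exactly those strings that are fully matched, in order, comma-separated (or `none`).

1, 4, 7, 8

1 → match
2 → no match
3 → no match
4 → match
5 → no match
6 → no match
7 → match
8 → match
9 → no match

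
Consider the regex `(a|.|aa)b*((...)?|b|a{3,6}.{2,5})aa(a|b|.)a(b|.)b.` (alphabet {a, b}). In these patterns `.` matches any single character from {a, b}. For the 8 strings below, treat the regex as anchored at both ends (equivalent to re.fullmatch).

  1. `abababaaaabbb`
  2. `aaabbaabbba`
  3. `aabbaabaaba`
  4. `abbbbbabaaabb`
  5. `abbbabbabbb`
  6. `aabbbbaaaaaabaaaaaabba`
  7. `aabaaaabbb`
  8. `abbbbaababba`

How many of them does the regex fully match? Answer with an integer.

1 → no match
2. `aaabbaabbba` → no match
3. `aabbaabaaba` → match
4 → no match
5. `abbbabbabbb` → no match
6 → match
7. `aabaaaabbb` → match
8. `abbbbaababba` → match
Total matched: 4

4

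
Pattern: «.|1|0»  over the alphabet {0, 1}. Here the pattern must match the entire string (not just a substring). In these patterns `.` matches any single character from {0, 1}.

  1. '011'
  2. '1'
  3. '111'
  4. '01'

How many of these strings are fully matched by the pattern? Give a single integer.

1

1 → no match
2 → match
3 → no match
4 → no match
Total matched: 1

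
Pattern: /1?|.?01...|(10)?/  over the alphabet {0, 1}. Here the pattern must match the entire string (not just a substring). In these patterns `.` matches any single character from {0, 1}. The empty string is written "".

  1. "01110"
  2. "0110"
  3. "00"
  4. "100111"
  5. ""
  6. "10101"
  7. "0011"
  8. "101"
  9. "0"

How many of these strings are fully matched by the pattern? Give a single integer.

2

1 → match
2 → no match
3 → no match
4 → no match
5 → match
6 → no match
7 → no match
8 → no match
9 → no match
Total matched: 2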